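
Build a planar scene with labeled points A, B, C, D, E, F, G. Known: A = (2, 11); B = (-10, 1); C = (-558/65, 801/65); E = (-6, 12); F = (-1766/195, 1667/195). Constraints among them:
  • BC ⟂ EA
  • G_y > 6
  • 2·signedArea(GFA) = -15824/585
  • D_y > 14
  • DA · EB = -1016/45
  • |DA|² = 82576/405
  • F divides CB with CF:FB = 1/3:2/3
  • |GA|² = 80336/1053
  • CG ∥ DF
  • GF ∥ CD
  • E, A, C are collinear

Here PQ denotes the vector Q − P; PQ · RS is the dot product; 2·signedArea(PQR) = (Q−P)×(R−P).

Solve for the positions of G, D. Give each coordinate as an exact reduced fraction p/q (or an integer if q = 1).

1. D_x = -538/45  [line 4·x + 11·y + -4789/45 = 0 ∩ |DA|² = 82576/405]
2. D_y = 631/45  [line 4·x + 11·y + -4789/45 = 0 ∩ |DA|² = 82576/405]
   → D = (-538/45, 631/45)
3. G_x = -3326/585  [2·signedArea(GFA) = -15824/585 ∩ CG ∥ DF]
4. G_y = 4007/585  [2·signedArea(GFA) = -15824/585 ∩ CG ∥ DF]
   → G = (-3326/585, 4007/585)

D = (-538/45, 631/45)
G = (-3326/585, 4007/585)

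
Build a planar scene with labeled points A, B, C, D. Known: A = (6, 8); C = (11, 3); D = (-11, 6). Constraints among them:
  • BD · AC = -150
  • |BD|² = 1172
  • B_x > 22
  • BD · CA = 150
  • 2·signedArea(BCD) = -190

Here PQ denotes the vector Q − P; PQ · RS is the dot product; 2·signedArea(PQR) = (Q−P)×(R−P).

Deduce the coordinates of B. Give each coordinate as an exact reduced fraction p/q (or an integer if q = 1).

B = (23, 10)

1. B_x = 23  [2·signedArea(BCD) = -190 ∩ BD · AC = -150]
2. B_y = 10  [2·signedArea(BCD) = -190 ∩ BD · AC = -150]
   → B = (23, 10)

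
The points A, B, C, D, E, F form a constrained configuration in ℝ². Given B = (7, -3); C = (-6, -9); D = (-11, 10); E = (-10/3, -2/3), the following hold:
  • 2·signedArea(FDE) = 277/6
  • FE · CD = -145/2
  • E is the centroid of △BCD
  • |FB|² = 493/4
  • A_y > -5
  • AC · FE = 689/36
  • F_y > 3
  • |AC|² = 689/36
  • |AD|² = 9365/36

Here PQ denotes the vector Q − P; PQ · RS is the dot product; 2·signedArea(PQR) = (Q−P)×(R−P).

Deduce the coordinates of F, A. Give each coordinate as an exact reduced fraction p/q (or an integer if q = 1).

A = (-14/3, -29/6)
F = (-2, 7/2)

1. F_x = -2  [2·signedArea(FDE) = 277/6 ∩ FE · CD = -145/2]
2. F_y = 7/2  [2·signedArea(FDE) = 277/6 ∩ FE · CD = -145/2]
   → F = (-2, 7/2)
3. A_x = -14/3  [line 4/3·x + 25/6·y + 949/36 = 0 ∩ |AC|² = 689/36]
4. A_y = -29/6  [line 4/3·x + 25/6·y + 949/36 = 0 ∩ |AC|² = 689/36]
   → A = (-14/3, -29/6)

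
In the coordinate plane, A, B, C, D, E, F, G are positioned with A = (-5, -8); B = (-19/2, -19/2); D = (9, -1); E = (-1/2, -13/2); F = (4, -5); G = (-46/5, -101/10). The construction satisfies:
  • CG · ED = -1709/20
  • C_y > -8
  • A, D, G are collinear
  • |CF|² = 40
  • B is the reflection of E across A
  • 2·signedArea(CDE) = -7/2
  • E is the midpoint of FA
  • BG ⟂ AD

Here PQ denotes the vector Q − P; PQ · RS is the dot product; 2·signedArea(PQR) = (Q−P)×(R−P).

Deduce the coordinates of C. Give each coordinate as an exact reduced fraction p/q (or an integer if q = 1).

C = (-2, -7)

1. C_x = -2  [CG · ED = -1709/20 ∩ 2·signedArea(CDE) = -7/2]
2. C_y = -7  [CG · ED = -1709/20 ∩ 2·signedArea(CDE) = -7/2]
   → C = (-2, -7)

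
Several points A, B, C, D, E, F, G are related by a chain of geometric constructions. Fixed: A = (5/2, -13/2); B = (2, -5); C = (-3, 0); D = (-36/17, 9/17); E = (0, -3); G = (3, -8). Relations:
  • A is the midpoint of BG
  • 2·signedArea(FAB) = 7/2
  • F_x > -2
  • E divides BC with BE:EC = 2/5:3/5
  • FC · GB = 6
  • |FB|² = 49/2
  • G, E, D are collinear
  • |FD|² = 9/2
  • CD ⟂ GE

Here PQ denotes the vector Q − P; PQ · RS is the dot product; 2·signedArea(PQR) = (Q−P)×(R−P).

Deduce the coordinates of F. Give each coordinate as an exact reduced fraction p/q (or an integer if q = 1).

F = (-3/2, -3/2)

1. F_x = -3/2  [2·signedArea(FAB) = 7/2 ∩ FC · GB = 6]
2. F_y = -3/2  [2·signedArea(FAB) = 7/2 ∩ FC · GB = 6]
   → F = (-3/2, -3/2)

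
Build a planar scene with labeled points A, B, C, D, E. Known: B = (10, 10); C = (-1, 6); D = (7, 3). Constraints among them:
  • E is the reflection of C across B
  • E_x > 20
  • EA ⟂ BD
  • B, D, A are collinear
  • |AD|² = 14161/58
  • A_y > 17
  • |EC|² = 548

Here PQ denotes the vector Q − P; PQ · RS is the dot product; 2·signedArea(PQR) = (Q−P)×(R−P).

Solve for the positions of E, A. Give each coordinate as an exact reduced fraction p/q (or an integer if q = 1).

A = (763/58, 1007/58)
E = (21, 14)

1. E_x = 21  [E is the reflection of C across B]
2. E_y = 14  [E is the reflection of C across B]
   → E = (21, 14)
3. A_x = 763/58  [B, D, A are collinear ∩ EA ⟂ BD]
4. A_y = 1007/58  [B, D, A are collinear ∩ EA ⟂ BD]
   → A = (763/58, 1007/58)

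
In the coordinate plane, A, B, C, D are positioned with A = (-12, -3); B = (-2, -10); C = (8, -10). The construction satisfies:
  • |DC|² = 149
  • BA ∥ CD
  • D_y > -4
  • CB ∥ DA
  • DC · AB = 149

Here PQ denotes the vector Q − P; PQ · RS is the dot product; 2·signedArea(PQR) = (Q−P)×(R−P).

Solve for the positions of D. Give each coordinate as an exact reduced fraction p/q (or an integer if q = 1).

D = (-2, -3)

1. D_x = -2  [CB ∥ DA ∩ BA ∥ CD]
2. D_y = -3  [CB ∥ DA ∩ BA ∥ CD]
   → D = (-2, -3)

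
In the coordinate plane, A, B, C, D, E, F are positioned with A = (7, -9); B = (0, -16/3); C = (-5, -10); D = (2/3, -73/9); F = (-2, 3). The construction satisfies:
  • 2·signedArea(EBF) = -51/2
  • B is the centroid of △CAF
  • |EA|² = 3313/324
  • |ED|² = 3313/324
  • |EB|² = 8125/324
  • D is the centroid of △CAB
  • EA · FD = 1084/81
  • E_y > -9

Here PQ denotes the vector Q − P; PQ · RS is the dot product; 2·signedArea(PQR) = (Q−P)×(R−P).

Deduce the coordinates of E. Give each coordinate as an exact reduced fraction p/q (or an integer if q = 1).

1. E_x = 23/6  [EA · FD = 1084/81 ∩ 2·signedArea(EBF) = -51/2]
2. E_y = -77/9  [EA · FD = 1084/81 ∩ 2·signedArea(EBF) = -51/2]
   → E = (23/6, -77/9)

E = (23/6, -77/9)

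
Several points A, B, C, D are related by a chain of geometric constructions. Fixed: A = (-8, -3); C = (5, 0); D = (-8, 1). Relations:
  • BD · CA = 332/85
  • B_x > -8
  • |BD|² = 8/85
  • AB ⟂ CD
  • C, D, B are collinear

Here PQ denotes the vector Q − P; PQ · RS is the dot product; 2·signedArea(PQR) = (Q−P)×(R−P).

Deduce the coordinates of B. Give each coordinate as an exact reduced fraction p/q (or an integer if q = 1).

1. B_x = -654/85  [C, D, B are collinear ∩ AB ⟂ CD]
2. B_y = 83/85  [C, D, B are collinear ∩ AB ⟂ CD]
   → B = (-654/85, 83/85)

B = (-654/85, 83/85)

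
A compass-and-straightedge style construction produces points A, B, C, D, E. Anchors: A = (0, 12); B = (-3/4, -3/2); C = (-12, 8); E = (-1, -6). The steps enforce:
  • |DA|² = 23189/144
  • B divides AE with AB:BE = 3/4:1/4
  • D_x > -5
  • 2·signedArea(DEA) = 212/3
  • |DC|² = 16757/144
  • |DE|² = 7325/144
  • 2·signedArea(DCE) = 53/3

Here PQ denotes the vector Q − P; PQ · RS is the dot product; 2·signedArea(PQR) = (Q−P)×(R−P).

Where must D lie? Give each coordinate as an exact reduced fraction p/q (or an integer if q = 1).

D = (-55/12, 1/6)

1. D_x = -55/12  [2·signedArea(DCE) = 53/3 ∩ 2·signedArea(DEA) = 212/3]
2. D_y = 1/6  [2·signedArea(DCE) = 53/3 ∩ 2·signedArea(DEA) = 212/3]
   → D = (-55/12, 1/6)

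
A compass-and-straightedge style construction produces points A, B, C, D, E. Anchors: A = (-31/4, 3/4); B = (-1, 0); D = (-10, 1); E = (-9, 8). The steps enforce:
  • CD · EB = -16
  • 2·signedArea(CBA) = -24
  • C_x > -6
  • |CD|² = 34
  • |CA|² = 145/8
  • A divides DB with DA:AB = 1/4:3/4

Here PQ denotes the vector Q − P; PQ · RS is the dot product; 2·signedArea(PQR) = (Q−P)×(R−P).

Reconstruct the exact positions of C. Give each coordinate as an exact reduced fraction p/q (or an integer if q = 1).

C = (-5, 4)

1. C_x = -5  [2·signedArea(CBA) = -24 ∩ CD · EB = -16]
2. C_y = 4  [2·signedArea(CBA) = -24 ∩ CD · EB = -16]
   → C = (-5, 4)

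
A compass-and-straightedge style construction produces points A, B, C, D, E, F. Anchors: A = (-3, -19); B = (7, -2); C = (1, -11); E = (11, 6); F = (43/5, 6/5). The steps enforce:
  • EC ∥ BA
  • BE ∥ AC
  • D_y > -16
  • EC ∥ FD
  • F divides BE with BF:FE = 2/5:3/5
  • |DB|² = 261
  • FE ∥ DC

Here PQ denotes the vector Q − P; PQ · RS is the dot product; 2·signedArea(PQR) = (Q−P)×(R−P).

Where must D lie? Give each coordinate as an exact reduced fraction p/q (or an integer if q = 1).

1. D_x = -7/5  [FE ∥ DC ∩ EC ∥ FD]
2. D_y = -79/5  [FE ∥ DC ∩ EC ∥ FD]
   → D = (-7/5, -79/5)

D = (-7/5, -79/5)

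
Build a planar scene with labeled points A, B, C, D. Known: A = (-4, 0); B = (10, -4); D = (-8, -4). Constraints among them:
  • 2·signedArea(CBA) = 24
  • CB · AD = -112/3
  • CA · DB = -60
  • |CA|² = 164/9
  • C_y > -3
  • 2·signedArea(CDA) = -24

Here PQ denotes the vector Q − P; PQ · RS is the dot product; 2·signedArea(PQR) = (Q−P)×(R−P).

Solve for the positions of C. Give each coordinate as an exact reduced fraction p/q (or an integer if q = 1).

C = (-2/3, -8/3)

1. C_x = -2/3  [2·signedArea(CBA) = 24 ∩ 2·signedArea(CDA) = -24]
2. C_y = -8/3  [2·signedArea(CBA) = 24 ∩ 2·signedArea(CDA) = -24]
   → C = (-2/3, -8/3)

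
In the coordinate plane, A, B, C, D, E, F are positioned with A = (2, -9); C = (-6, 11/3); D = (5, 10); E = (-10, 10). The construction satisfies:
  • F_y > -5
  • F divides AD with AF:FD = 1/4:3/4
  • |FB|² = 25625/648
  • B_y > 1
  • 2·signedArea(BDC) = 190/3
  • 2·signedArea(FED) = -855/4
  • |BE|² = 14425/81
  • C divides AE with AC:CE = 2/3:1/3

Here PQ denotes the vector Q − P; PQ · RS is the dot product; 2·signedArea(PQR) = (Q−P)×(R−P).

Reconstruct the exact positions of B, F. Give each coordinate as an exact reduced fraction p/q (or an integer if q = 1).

1. B_x = 1/3  [line 19/3·x + -11·y + 15 = 0 ∩ |BE|² = 14425/81]
2. B_y = 14/9  [line 19/3·x + -11·y + 15 = 0 ∩ |BE|² = 14425/81]
   → B = (1/3, 14/9)
3. F_x = 11/4  [F divides AD with AF:FD = 1/4:3/4]
4. F_y = -17/4  [F divides AD with AF:FD = 1/4:3/4]
   → F = (11/4, -17/4)

B = (1/3, 14/9)
F = (11/4, -17/4)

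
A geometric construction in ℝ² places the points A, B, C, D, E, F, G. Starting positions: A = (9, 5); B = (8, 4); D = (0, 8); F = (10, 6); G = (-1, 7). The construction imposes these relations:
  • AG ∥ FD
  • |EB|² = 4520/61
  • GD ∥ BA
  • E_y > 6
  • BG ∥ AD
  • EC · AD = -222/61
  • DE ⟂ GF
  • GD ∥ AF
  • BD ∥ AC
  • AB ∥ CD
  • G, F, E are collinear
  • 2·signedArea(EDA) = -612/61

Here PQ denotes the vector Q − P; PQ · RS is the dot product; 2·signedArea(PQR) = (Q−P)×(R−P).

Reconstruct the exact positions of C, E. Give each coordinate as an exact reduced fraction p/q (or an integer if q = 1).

1. C_x = 1  [AB ∥ CD ∩ BD ∥ AC]
2. C_y = 9  [AB ∥ CD ∩ BD ∥ AC]
   → C = (1, 9)
3. E_x = -6/61  [G, F, E are collinear ∩ DE ⟂ GF]
4. E_y = 422/61  [G, F, E are collinear ∩ DE ⟂ GF]
   → E = (-6/61, 422/61)

C = (1, 9)
E = (-6/61, 422/61)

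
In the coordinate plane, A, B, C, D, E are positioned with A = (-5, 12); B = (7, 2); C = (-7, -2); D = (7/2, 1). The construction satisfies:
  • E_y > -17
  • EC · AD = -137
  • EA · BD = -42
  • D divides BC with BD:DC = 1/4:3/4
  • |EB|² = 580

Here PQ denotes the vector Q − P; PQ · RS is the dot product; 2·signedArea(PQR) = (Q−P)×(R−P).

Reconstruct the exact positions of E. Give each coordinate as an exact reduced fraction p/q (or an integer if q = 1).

1. E_x = -9  [EC · AD = -137 ∩ EA · BD = -42]
2. E_y = -16  [EC · AD = -137 ∩ EA · BD = -42]
   → E = (-9, -16)

E = (-9, -16)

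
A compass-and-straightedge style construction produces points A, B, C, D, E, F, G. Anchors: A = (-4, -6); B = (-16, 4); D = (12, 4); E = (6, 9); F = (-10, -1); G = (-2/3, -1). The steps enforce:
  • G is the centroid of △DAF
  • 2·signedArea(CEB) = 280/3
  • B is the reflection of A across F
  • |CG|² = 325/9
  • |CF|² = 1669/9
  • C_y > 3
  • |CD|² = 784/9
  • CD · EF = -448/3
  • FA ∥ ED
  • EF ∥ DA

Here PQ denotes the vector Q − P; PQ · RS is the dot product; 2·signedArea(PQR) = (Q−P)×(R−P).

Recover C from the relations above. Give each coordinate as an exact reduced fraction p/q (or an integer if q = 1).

1. C_x = 8/3  [CD · EF = -448/3 ∩ 2·signedArea(CEB) = 280/3]
2. C_y = 4  [CD · EF = -448/3 ∩ 2·signedArea(CEB) = 280/3]
   → C = (8/3, 4)

C = (8/3, 4)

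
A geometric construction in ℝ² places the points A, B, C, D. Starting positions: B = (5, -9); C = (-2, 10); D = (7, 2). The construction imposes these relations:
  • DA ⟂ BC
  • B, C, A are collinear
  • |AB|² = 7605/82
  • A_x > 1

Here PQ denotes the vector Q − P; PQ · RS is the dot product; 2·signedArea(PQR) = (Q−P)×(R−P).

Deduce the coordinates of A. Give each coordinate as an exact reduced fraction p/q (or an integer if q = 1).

1. A_x = 137/82  [B, C, A are collinear ∩ DA ⟂ BC]
2. A_y = 3/82  [B, C, A are collinear ∩ DA ⟂ BC]
   → A = (137/82, 3/82)

A = (137/82, 3/82)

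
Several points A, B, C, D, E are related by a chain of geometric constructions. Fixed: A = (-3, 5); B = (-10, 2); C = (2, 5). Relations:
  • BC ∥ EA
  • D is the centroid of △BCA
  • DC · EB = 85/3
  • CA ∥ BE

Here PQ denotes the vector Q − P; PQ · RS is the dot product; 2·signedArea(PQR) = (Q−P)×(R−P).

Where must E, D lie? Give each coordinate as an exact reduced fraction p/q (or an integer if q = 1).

D = (-11/3, 4)
E = (-15, 2)

1. E_x = -15  [BC ∥ EA ∩ CA ∥ BE]
2. E_y = 2  [BC ∥ EA ∩ CA ∥ BE]
   → E = (-15, 2)
3. D_x = -11/3  [D is the centroid of △BCA]
4. D_y = 4  [D is the centroid of △BCA]
   → D = (-11/3, 4)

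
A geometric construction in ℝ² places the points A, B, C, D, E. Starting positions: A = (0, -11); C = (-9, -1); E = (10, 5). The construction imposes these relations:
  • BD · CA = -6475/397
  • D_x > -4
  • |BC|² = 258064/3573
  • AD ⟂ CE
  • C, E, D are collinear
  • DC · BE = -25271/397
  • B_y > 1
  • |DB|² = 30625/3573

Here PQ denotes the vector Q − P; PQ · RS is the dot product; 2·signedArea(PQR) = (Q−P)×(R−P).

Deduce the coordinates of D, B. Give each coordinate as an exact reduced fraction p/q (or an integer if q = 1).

1. D_x = -1464/397  [C, E, D are collinear ∩ AD ⟂ CE]
2. D_y = 269/397  [C, E, D are collinear ∩ AD ⟂ CE]
   → D = (-1464/397, 269/397)
3. B_x = -1067/1191  [BD · CA = -6475/397 ∩ DC · BE = -25271/397]
4. B_y = 619/397  [BD · CA = -6475/397 ∩ DC · BE = -25271/397]
   → B = (-1067/1191, 619/397)

B = (-1067/1191, 619/397)
D = (-1464/397, 269/397)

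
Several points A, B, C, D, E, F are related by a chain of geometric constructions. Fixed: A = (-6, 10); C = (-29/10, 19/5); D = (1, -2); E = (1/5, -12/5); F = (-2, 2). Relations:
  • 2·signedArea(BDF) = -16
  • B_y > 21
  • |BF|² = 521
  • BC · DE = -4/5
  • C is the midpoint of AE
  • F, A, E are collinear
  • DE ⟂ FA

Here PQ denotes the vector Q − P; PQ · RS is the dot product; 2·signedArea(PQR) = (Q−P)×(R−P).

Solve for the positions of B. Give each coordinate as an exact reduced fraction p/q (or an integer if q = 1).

1. B_x = -13  [2·signedArea(BDF) = -16 ∩ BC · DE = -4/5]
2. B_y = 22  [2·signedArea(BDF) = -16 ∩ BC · DE = -4/5]
   → B = (-13, 22)

B = (-13, 22)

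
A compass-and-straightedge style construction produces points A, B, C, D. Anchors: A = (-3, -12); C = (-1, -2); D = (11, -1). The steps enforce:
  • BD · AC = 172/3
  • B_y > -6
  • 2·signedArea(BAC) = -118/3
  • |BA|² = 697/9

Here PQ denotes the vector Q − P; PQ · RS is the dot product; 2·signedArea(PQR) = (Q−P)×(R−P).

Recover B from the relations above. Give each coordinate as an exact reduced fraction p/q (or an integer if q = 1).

1. B_x = 7/3  [BD · AC = 172/3 ∩ 2·signedArea(BAC) = -118/3]
2. B_y = -5  [BD · AC = 172/3 ∩ 2·signedArea(BAC) = -118/3]
   → B = (7/3, -5)

B = (7/3, -5)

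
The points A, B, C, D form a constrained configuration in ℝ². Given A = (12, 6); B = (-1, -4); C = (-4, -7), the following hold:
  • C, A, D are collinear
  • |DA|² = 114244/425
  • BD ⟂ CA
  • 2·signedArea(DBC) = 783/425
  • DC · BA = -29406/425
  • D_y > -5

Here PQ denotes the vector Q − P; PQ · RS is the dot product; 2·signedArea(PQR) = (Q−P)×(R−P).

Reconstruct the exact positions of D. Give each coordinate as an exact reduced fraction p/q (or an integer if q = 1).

1. D_x = -308/425  [C, A, D are collinear ∩ BD ⟂ CA]
2. D_y = -1844/425  [C, A, D are collinear ∩ BD ⟂ CA]
   → D = (-308/425, -1844/425)

D = (-308/425, -1844/425)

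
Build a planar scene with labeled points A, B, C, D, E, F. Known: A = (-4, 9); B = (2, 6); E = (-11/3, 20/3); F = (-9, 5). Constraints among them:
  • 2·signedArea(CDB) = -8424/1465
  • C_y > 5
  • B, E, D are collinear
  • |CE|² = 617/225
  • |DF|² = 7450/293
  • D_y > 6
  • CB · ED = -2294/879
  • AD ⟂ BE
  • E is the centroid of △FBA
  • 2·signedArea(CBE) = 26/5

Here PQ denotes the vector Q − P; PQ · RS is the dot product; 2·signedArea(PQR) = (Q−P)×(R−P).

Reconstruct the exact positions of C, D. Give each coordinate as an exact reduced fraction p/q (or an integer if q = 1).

C = (-12/5, 28/5)
D = (-1250/293, 1974/293)

1. D_x = -1250/293  [B, E, D are collinear ∩ AD ⟂ BE]
2. D_y = 1974/293  [B, E, D are collinear ∩ AD ⟂ BE]
   → D = (-1250/293, 1974/293)
3. C_x = -12/5  [2·signedArea(CBE) = 26/5 ∩ CB · ED = -2294/879]
4. C_y = 28/5  [2·signedArea(CBE) = 26/5 ∩ CB · ED = -2294/879]
   → C = (-12/5, 28/5)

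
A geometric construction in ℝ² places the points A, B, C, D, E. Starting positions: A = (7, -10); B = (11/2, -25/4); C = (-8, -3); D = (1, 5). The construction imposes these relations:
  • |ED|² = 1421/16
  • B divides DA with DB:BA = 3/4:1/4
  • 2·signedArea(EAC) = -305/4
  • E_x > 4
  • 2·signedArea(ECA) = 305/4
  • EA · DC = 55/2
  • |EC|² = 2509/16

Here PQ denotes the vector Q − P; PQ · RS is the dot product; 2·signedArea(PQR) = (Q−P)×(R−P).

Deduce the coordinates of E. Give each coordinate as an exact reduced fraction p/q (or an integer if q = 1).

1. E_x = 9/2  [2·signedArea(EAC) = -305/4 ∩ EA · DC = 55/2]
2. E_y = -15/4  [2·signedArea(EAC) = -305/4 ∩ EA · DC = 55/2]
   → E = (9/2, -15/4)

E = (9/2, -15/4)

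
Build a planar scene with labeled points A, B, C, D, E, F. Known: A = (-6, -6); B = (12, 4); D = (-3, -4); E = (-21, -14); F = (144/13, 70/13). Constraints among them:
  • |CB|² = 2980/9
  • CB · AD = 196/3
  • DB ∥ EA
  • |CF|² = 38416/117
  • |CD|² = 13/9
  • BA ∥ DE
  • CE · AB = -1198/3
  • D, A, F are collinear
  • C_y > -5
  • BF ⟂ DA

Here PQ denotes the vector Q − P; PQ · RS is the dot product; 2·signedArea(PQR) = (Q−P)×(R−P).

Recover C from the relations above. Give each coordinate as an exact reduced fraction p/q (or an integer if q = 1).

C = (-4, -14/3)

1. C_x = -4  [CE · AB = -1198/3 ∩ CB · AD = 196/3]
2. C_y = -14/3  [CE · AB = -1198/3 ∩ CB · AD = 196/3]
   → C = (-4, -14/3)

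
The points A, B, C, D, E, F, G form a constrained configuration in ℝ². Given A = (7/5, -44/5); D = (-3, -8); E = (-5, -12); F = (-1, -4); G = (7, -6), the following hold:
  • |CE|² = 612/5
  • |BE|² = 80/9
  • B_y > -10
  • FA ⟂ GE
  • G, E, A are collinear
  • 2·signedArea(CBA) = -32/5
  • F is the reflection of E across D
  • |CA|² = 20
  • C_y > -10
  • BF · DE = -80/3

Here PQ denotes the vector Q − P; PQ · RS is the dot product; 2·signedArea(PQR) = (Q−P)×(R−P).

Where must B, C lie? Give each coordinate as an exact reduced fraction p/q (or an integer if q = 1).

1. B_x = -11/3  [line 2·x + 4·y + 134/3 = 0 ∩ |BE|² = 80/9]
2. B_y = -28/3  [line 2·x + 4·y + 134/3 = 0 ∩ |BE|² = 80/9]
   → B = (-11/3, -28/3)
3. C_x = 29/5  [line -8/15·x + 76/15·y + 776/15 = 0 ∩ |CE|² = 612/5]
4. C_y = -48/5  [line -8/15·x + 76/15·y + 776/15 = 0 ∩ |CE|² = 612/5]
   → C = (29/5, -48/5)

B = (-11/3, -28/3)
C = (29/5, -48/5)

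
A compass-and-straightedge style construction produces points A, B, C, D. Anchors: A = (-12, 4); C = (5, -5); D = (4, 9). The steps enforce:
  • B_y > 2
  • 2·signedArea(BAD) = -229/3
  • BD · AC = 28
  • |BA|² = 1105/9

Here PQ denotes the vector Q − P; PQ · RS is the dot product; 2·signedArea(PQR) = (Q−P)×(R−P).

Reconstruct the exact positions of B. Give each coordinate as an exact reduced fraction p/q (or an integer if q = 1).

1. B_x = -1  [BD · AC = 28 ∩ 2·signedArea(BAD) = -229/3]
2. B_y = 8/3  [BD · AC = 28 ∩ 2·signedArea(BAD) = -229/3]
   → B = (-1, 8/3)

B = (-1, 8/3)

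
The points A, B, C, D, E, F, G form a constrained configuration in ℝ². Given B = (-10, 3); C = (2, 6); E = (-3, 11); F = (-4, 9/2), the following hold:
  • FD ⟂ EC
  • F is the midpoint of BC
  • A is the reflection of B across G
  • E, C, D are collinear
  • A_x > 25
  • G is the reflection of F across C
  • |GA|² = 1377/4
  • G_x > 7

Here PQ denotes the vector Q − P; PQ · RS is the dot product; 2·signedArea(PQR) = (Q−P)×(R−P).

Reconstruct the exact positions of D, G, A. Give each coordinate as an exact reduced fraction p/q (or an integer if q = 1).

1. D_x = -1/4  [E, C, D are collinear ∩ FD ⟂ EC]
2. D_y = 33/4  [E, C, D are collinear ∩ FD ⟂ EC]
   → D = (-1/4, 33/4)
3. G_x = 8  [G is the reflection of F across C]
4. G_y = 15/2  [G is the reflection of F across C]
   → G = (8, 15/2)
5. A_x = 26  [A is the reflection of B across G]
6. A_y = 12  [A is the reflection of B across G]
   → A = (26, 12)

A = (26, 12)
D = (-1/4, 33/4)
G = (8, 15/2)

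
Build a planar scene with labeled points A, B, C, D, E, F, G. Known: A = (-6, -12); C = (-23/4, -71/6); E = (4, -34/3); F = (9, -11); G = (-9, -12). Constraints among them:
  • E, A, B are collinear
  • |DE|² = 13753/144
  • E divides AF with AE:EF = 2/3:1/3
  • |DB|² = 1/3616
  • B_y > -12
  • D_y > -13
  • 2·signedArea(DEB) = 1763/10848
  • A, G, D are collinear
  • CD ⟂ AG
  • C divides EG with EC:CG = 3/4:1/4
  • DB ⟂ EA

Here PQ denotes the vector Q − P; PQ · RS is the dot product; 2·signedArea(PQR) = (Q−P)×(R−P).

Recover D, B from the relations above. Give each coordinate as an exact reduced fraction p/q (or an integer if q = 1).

B = (-5199/904, -10833/904)
D = (-23/4, -12)

1. D_x = -23/4  [A, G, D are collinear ∩ CD ⟂ AG]
2. D_y = -12  [A, G, D are collinear ∩ CD ⟂ AG]
   → D = (-23/4, -12)
3. B_x = -5199/904  [E, A, B are collinear ∩ DB ⟂ EA]
4. B_y = -10833/904  [E, A, B are collinear ∩ DB ⟂ EA]
   → B = (-5199/904, -10833/904)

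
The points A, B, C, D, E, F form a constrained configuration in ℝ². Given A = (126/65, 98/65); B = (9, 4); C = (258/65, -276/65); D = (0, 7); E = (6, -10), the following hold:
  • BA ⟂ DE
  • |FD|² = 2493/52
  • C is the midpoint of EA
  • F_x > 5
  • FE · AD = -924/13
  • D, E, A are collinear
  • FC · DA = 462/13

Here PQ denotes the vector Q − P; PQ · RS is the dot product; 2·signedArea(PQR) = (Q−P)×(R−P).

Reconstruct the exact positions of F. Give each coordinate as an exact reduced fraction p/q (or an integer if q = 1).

F = (711/130, 179/65)

1. F_x = 711/130  [line 126/65·x + -357/65·y + 294/65 = 0 ∩ |FD|² = 2493/52]
2. F_y = 179/65  [line 126/65·x + -357/65·y + 294/65 = 0 ∩ |FD|² = 2493/52]
   → F = (711/130, 179/65)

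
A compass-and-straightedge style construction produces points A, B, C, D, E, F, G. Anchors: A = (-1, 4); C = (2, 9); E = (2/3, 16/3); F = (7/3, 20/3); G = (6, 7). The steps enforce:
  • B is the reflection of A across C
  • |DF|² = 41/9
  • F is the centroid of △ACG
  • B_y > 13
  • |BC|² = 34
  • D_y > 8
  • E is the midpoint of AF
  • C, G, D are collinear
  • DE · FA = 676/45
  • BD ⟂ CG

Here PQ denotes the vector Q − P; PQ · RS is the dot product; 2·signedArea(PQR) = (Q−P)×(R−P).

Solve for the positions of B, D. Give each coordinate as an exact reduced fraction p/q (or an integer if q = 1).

1. B_x = 5  [B is the reflection of A across C]
2. B_y = 14  [B is the reflection of A across C]
   → B = (5, 14)
3. D_x = 12/5  [C, G, D are collinear ∩ BD ⟂ CG]
4. D_y = 44/5  [C, G, D are collinear ∩ BD ⟂ CG]
   → D = (12/5, 44/5)

B = (5, 14)
D = (12/5, 44/5)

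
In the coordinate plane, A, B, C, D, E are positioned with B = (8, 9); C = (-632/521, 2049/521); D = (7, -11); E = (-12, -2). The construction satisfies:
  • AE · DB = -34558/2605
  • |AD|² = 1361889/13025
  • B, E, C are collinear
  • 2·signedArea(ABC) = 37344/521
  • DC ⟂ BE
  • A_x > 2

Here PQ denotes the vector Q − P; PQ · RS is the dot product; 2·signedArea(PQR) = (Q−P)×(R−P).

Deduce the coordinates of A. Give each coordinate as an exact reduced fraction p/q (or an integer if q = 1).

1. A_x = 5398/2605  [2·signedArea(ABC) = 37344/521 ∩ AE · DB = -34558/2605]
2. A_y = -1063/521  [2·signedArea(ABC) = 37344/521 ∩ AE · DB = -34558/2605]
   → A = (5398/2605, -1063/521)

A = (5398/2605, -1063/521)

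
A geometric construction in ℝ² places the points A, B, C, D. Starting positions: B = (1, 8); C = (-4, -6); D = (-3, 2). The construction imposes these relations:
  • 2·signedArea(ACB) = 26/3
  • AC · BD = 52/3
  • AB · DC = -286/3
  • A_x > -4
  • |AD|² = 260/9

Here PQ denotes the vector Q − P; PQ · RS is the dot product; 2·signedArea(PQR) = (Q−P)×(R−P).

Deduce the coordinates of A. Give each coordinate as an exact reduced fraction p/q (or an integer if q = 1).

A = (-11/3, -10/3)

1. A_x = -11/3  [2·signedArea(ACB) = 26/3 ∩ AC · BD = 52/3]
2. A_y = -10/3  [2·signedArea(ACB) = 26/3 ∩ AC · BD = 52/3]
   → A = (-11/3, -10/3)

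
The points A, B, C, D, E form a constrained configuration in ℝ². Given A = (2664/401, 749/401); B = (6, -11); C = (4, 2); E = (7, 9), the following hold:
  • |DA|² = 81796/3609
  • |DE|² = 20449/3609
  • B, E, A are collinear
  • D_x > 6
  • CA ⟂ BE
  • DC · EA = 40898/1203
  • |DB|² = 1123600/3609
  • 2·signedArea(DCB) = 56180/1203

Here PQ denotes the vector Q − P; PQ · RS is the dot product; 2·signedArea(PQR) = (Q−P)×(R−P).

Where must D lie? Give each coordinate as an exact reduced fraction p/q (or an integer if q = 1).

D = (8278/1203, 7967/1203)

1. D_x = 8278/1203  [2·signedArea(DCB) = 56180/1203 ∩ DC · EA = 40898/1203]
2. D_y = 7967/1203  [2·signedArea(DCB) = 56180/1203 ∩ DC · EA = 40898/1203]
   → D = (8278/1203, 7967/1203)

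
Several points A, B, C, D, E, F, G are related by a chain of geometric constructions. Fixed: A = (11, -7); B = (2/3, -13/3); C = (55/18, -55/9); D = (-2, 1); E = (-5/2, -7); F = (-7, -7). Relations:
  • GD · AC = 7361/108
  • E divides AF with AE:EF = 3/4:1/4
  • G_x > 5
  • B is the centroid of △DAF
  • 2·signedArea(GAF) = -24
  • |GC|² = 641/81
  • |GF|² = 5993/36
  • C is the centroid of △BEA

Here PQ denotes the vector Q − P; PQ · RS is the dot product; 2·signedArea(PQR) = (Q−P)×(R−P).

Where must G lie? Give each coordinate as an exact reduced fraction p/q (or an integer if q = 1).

G = (35/6, -17/3)

1. G_x = 35/6  [GD · AC = 7361/108 ∩ 2·signedArea(GAF) = -24]
2. G_y = -17/3  [GD · AC = 7361/108 ∩ 2·signedArea(GAF) = -24]
   → G = (35/6, -17/3)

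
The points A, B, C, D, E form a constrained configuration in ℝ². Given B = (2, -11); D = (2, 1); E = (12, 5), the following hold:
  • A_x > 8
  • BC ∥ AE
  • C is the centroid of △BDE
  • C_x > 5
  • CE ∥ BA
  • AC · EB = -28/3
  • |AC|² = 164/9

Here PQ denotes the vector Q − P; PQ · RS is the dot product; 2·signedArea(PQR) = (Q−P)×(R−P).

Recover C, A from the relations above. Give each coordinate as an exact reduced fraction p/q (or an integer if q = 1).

1. C_x = 16/3  [C is the centroid of △BDE]
2. C_y = -5/3  [C is the centroid of △BDE]
   → C = (16/3, -5/3)
3. A_x = 26/3  [BC ∥ AE ∩ CE ∥ BA]
4. A_y = -13/3  [BC ∥ AE ∩ CE ∥ BA]
   → A = (26/3, -13/3)

A = (26/3, -13/3)
C = (16/3, -5/3)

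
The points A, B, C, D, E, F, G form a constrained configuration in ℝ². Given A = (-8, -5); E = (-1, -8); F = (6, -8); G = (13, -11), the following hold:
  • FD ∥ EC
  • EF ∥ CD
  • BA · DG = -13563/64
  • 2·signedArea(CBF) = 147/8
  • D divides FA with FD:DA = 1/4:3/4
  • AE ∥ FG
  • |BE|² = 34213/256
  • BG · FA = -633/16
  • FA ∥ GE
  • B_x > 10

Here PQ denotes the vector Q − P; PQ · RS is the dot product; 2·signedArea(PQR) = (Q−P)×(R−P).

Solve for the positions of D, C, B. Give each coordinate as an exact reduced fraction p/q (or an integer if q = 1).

1. D_x = 5/2  [D divides FA with FD:DA = 1/4:3/4]
2. D_y = -29/4  [D divides FA with FD:DA = 1/4:3/4]
   → D = (5/2, -29/4)
3. C_x = -9/2  [EF ∥ CD ∩ FD ∥ EC]
4. C_y = -29/4  [EF ∥ CD ∩ FD ∥ EC]
   → C = (-9/2, -29/4)
5. B_x = 83/8  [BG · FA = -633/16 ∩ 2·signedArea(CBF) = 147/8]
6. B_y = -161/16  [BG · FA = -633/16 ∩ 2·signedArea(CBF) = 147/8]
   → B = (83/8, -161/16)

B = (83/8, -161/16)
C = (-9/2, -29/4)
D = (5/2, -29/4)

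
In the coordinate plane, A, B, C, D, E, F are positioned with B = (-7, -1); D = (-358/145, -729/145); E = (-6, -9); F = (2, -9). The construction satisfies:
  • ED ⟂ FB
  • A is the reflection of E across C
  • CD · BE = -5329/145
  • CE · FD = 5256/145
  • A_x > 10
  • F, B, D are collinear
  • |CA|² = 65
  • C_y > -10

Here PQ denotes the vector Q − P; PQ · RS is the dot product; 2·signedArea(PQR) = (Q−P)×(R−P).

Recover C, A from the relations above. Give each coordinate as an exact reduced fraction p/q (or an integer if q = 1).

1. C_x = 299/145  [CE · FD = 5256/145 ∩ CD · BE = -5329/145]
2. C_y = -1313/145  [CE · FD = 5256/145 ∩ CD · BE = -5329/145]
   → C = (299/145, -1313/145)
3. A_x = 1468/145  [A is the reflection of E across C]
4. A_y = -1321/145  [A is the reflection of E across C]
   → A = (1468/145, -1321/145)

A = (1468/145, -1321/145)
C = (299/145, -1313/145)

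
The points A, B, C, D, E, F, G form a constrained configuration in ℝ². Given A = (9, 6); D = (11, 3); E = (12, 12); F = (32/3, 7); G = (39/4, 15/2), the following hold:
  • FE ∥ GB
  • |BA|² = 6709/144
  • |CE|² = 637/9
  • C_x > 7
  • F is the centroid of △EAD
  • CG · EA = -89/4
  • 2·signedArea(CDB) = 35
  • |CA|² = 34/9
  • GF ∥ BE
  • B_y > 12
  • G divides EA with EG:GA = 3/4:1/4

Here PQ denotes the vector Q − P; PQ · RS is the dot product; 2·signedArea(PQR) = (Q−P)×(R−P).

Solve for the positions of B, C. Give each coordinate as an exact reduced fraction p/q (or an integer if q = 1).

B = (133/12, 25/2)
C = (22/3, 5)

1. B_x = 133/12  [GF ∥ BE ∩ FE ∥ GB]
2. B_y = 25/2  [GF ∥ BE ∩ FE ∥ GB]
   → B = (133/12, 25/2)
3. C_x = 22/3  [2·signedArea(CDB) = 35 ∩ CG · EA = -89/4]
4. C_y = 5  [2·signedArea(CDB) = 35 ∩ CG · EA = -89/4]
   → C = (22/3, 5)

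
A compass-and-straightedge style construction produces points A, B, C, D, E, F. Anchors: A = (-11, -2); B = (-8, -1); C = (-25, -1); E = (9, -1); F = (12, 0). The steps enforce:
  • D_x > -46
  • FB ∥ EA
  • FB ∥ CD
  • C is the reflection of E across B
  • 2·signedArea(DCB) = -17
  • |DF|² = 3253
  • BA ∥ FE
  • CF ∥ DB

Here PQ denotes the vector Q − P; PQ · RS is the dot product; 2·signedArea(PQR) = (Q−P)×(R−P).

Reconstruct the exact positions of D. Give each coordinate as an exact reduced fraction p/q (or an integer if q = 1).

1. D_x = -45  [CF ∥ DB ∩ FB ∥ CD]
2. D_y = -2  [CF ∥ DB ∩ FB ∥ CD]
   → D = (-45, -2)

D = (-45, -2)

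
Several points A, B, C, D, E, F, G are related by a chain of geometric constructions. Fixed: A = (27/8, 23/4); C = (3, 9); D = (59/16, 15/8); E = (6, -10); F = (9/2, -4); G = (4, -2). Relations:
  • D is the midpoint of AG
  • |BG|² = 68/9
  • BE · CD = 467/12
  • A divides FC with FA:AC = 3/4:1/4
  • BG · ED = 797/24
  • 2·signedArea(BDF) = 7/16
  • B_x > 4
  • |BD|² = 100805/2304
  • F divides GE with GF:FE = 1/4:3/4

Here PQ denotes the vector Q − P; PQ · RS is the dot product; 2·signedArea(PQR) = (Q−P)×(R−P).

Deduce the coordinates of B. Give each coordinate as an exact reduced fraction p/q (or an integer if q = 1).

1. B_x = 14/3  [BE · CD = 467/12 ∩ 2·signedArea(BDF) = 7/16]
2. B_y = -14/3  [BE · CD = 467/12 ∩ 2·signedArea(BDF) = 7/16]
   → B = (14/3, -14/3)

B = (14/3, -14/3)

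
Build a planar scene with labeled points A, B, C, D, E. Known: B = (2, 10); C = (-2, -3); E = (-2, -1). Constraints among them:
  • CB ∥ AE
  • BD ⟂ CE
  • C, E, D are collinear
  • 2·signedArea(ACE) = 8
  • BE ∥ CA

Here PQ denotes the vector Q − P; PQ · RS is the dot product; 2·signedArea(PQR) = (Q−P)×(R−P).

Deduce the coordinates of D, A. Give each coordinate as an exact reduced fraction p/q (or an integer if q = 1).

1. D_x = -2  [C, E, D are collinear ∩ BD ⟂ CE]
2. D_y = 10  [C, E, D are collinear ∩ BD ⟂ CE]
   → D = (-2, 10)
3. A_x = -6  [CB ∥ AE ∩ BE ∥ CA]
4. A_y = -14  [CB ∥ AE ∩ BE ∥ CA]
   → A = (-6, -14)

A = (-6, -14)
D = (-2, 10)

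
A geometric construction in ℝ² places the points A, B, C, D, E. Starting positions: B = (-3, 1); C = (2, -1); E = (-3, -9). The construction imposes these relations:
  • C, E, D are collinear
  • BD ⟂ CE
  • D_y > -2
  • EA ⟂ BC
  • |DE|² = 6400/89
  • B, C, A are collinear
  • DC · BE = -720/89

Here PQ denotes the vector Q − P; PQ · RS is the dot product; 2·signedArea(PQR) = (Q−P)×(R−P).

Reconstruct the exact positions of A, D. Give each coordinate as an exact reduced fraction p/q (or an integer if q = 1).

A = (13/29, -11/29)
D = (133/89, -161/89)

1. A_x = 13/29  [B, C, A are collinear ∩ EA ⟂ BC]
2. A_y = -11/29  [B, C, A are collinear ∩ EA ⟂ BC]
   → A = (13/29, -11/29)
3. D_x = 133/89  [C, E, D are collinear ∩ BD ⟂ CE]
4. D_y = -161/89  [C, E, D are collinear ∩ BD ⟂ CE]
   → D = (133/89, -161/89)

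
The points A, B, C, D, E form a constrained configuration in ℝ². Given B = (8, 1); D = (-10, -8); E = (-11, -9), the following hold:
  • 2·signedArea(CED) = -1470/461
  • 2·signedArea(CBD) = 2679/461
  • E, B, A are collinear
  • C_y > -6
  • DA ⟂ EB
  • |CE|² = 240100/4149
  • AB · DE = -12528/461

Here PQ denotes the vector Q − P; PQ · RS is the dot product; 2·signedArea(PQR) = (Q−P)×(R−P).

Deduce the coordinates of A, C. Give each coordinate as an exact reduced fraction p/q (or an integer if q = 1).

A = (-4520/461, -3859/461)
C = (-5903/1383, -7547/1383)

1. A_x = -4520/461  [E, B, A are collinear ∩ DA ⟂ EB]
2. A_y = -3859/461  [E, B, A are collinear ∩ DA ⟂ EB]
   → A = (-4520/461, -3859/461)
3. C_x = -5903/1383  [2·signedArea(CBD) = 2679/461 ∩ 2·signedArea(CED) = -1470/461]
4. C_y = -7547/1383  [2·signedArea(CBD) = 2679/461 ∩ 2·signedArea(CED) = -1470/461]
   → C = (-5903/1383, -7547/1383)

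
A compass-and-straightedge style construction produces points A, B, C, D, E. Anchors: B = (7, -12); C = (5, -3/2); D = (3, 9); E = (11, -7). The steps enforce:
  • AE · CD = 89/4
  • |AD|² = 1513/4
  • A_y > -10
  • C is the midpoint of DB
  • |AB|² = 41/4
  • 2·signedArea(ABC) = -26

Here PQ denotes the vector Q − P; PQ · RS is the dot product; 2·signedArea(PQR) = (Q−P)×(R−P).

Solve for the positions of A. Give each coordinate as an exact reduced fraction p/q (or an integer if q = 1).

1. A_x = 9  [AE · CD = 89/4 ∩ 2·signedArea(ABC) = -26]
2. A_y = -19/2  [AE · CD = 89/4 ∩ 2·signedArea(ABC) = -26]
   → A = (9, -19/2)

A = (9, -19/2)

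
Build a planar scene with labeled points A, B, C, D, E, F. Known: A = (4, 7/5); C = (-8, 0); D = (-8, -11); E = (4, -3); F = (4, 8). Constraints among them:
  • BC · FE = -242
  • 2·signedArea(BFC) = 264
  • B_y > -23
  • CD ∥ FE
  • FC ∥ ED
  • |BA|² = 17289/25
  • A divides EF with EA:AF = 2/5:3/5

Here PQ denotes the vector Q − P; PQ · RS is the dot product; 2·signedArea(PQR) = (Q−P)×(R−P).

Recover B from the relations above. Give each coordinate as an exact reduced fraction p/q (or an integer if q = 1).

1. B_x = -8  [BC · FE = -242 ∩ 2·signedArea(BFC) = 264]
2. B_y = -22  [BC · FE = -242 ∩ 2·signedArea(BFC) = 264]
   → B = (-8, -22)

B = (-8, -22)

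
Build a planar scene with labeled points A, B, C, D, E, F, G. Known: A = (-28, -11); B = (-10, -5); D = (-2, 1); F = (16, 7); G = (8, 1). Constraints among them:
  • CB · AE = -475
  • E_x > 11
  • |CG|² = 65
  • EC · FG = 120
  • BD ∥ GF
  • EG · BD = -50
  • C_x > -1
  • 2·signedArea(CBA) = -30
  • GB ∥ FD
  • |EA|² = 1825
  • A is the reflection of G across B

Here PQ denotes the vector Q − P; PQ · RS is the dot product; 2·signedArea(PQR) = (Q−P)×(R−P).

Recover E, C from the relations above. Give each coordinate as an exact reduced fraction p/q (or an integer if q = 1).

1. E_x = 12  [line -8·x + -6·y + 120 = 0 ∩ |EA|² = 1825]
2. E_y = 4  [line -8·x + -6·y + 120 = 0 ∩ |EA|² = 1825]
   → E = (12, 4)
3. C_x = 0  [EC · FG = 120 ∩ 2·signedArea(CBA) = -30]
4. C_y = 0  [EC · FG = 120 ∩ 2·signedArea(CBA) = -30]
   → C = (0, 0)

C = (0, 0)
E = (12, 4)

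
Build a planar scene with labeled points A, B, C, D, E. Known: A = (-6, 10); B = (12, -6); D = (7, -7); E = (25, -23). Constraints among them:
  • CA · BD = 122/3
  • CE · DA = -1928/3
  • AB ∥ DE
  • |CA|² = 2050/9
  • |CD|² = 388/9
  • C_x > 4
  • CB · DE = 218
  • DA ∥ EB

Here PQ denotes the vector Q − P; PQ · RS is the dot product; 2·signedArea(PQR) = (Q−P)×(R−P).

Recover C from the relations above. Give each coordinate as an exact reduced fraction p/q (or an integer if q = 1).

1. C_x = 13/3  [CE · DA = -1928/3 ∩ CB · DE = 218]
2. C_y = -1  [CE · DA = -1928/3 ∩ CB · DE = 218]
   → C = (13/3, -1)

C = (13/3, -1)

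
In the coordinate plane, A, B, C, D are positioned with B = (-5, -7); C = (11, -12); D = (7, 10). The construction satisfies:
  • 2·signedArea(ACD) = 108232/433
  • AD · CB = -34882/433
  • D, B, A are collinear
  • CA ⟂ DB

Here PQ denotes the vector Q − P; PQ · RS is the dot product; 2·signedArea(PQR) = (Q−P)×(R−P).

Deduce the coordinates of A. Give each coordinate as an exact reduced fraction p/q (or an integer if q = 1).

A = (-881/433, -1212/433)

1. A_x = -881/433  [D, B, A are collinear ∩ CA ⟂ DB]
2. A_y = -1212/433  [D, B, A are collinear ∩ CA ⟂ DB]
   → A = (-881/433, -1212/433)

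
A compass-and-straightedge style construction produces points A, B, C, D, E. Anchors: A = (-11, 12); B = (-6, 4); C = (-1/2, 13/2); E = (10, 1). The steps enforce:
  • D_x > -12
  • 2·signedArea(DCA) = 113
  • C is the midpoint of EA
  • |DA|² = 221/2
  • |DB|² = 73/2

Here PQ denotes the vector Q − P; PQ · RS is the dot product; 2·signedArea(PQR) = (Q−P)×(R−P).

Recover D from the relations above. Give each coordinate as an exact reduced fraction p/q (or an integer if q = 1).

1. D_x = -23/2  [line -11/2·x + -21/2·y + -95/2 = 0 ∩ |DA|² = 221/2]
2. D_y = 3/2  [line -11/2·x + -21/2·y + -95/2 = 0 ∩ |DA|² = 221/2]
   → D = (-23/2, 3/2)

D = (-23/2, 3/2)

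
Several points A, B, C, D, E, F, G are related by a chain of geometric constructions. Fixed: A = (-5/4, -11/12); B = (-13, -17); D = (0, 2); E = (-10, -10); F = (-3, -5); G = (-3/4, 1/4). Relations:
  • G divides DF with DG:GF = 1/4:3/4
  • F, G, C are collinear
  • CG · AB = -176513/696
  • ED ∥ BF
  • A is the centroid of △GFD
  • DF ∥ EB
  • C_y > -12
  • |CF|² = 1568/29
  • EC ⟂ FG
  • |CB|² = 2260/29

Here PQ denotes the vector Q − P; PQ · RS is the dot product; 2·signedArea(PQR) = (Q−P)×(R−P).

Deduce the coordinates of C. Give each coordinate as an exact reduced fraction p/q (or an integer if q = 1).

C = (-171/29, -341/29)

1. C_x = -171/29  [F, G, C are collinear ∩ EC ⟂ FG]
2. C_y = -341/29  [F, G, C are collinear ∩ EC ⟂ FG]
   → C = (-171/29, -341/29)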